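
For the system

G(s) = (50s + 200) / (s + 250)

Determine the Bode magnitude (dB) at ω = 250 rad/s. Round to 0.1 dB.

Substitute s = j250:
Numerator: 50(j250) + 200 = 200 + j12500
Denominator: (j250) + 250 = 250 + j250
|N| = √(200² + 12500²) ≈ 12502, ∠N ≈ 89.08°
|D| = √(250² + 250²) ≈ 353.55, ∠D ≈ 45.00°
|G| = 12502 / 353.55 ≈ 35.361
Gain = 20 log₁₀(35.361) ≈ 30.97 dB

31.0 dB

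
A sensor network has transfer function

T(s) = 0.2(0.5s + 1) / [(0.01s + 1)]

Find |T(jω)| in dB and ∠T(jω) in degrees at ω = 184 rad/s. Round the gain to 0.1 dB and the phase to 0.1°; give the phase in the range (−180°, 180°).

18.9 dB, 27.9°

At ω = 184 rad/s:
zero (1 + j184·0.5) = 1 + j92 → |·| ≈ 92.005, ∠ ≈ 89.38°
pole (1 + j184·0.01) = 1 + j1.84 → |·| ≈ 2.0942, ∠ ≈ 61.48°
|T| = 0.2 · 92.005 / (2.0942) ≈ 8.7866
Gain = 20 log₁₀(8.7866) ≈ 18.88 dB
∠T = (89.38°) − (61.48°) = 27.90°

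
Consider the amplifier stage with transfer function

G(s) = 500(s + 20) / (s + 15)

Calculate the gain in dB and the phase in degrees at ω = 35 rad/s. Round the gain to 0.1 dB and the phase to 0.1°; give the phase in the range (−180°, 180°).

At s = jω = j35:
zero (s+20): 20 + j35 → |·| = √(20²+35²) = √1625 ≈ 40.311, ∠ = arctan(35/20) ≈ 60.26°
pole (s+15): 15 + j35 → |·| = √(15²+35²) = √1450 ≈ 38.079, ∠ = arctan(35/15) ≈ 66.80°
|G| = 500 · 40.311 / 38.079 ≈ 529.31
Gain = 20 log₁₀(529.31) ≈ 54.47 dB
∠G = 60.26° − 66.80° = -6.54°

54.5 dB, -6.5°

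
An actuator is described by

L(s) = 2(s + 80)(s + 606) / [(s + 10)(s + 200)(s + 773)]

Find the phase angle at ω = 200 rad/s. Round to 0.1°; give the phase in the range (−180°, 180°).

At s = jω = j200:
zero (s+80): 80 + j200 → |·| = √(80²+200²) = √46400 ≈ 215.41, ∠ = arctan(200/80) ≈ 68.20°
zero (s+606): 606 + j200 → |·| = √(606²+200²) = √407236 ≈ 638.15, ∠ = arctan(200/606) ≈ 18.26°
pole (s+10): 10 + j200 → |·| = √(10²+200²) = √40100 ≈ 200.25, ∠ = arctan(200/10) ≈ 87.14°
pole (s+200): 200 + j200 → |·| = √(200²+200²) = √80000 ≈ 282.84, ∠ = arctan(200/200) ≈ 45.00°
pole (s+773): 773 + j200 → |·| = √(773²+200²) = √637529 ≈ 798.45, ∠ = arctan(200/773) ≈ 14.51°
∠L = 86.46° − 146.65° = -60.19°

-60.2°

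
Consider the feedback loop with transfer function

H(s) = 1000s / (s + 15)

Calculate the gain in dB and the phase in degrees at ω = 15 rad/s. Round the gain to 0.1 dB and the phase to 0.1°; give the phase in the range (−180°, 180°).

57.0 dB, 45.0°

At s = jω = j15:
zero at origin: s = j15 → |·| = 15, ∠ = 90.00°
pole (s+15): 15 + j15 → |·| = √(15²+15²) = √450 ≈ 21.213, ∠ = arctan(15/15) ≈ 45.00°
|H| = 1000 · 15 / 21.213 ≈ 707.11
Gain = 20 log₁₀(707.11) ≈ 56.99 dB
∠H = 90.00° − 45.00° = 45.00°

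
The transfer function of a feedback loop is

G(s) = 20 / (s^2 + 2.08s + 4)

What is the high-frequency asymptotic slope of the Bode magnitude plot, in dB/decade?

Each pole contributes −20 dB/decade at high frequency; each zero contributes +20 dB/decade.
Net: 0 zero(s) − 2 pole(s) → -40 dB/decade.

-40 dB/decade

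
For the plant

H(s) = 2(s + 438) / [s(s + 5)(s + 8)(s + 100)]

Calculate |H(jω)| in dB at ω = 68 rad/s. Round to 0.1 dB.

-92.7 dB

At s = jω = j68:
zero (s+438): 438 + j68 → |·| = √(438²+68²) = √196468 ≈ 443.25, ∠ = arctan(68/438) ≈ 8.82°
pole (s+5): 5 + j68 → |·| = √(5²+68²) = √4649 ≈ 68.184, ∠ = arctan(68/5) ≈ 85.79°
pole (s+8): 8 + j68 → |·| = √(8²+68²) = √4688 ≈ 68.469, ∠ = arctan(68/8) ≈ 83.29°
pole (s+100): 100 + j68 → |·| = √(100²+68²) = √14624 ≈ 120.93, ∠ = arctan(68/100) ≈ 34.22°
pole at origin: |s| = 68, ∠ = 90.00° (in denominator)
|H| = 2 · 443.25 / 3.839e+07 ≈ 2.3092e-05
Gain = 20 log₁₀(2.3092e-05) ≈ -92.73 dB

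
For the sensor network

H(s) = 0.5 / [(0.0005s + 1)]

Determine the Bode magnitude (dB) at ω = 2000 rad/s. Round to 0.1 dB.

-9.0 dB

At ω = 2000 rad/s:
pole (1 + j2000·0.0005) = 1 + j1 → |·| ≈ 1.4142, ∠ ≈ 45.00°
|H| = 0.5 · 1 / (1.4142) ≈ 0.35356
Gain = 20 log₁₀(0.35356) ≈ -9.03 dB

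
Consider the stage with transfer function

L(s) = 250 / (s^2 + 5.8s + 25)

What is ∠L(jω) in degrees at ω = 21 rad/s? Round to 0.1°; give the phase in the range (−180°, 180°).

At s = jω = j21:
quadratic: (j21)² + 5.8·j21 + 25 = -416 + j121.8 → |·| ≈ 433.46, ∠ ≈ 163.68°
∠L = 0.00° − 163.68° = -163.68°

-163.7°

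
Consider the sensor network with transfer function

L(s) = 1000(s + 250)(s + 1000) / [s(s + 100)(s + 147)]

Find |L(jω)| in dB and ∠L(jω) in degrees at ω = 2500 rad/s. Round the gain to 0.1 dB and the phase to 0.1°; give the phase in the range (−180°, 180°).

-7.3 dB, -111.9°

At s = jω = j2500:
zero (s+250): 250 + j2500 → |·| = √(250²+2500²) = √6312500 ≈ 2512.5, ∠ = arctan(2500/250) ≈ 84.29°
zero (s+1000): 1000 + j2500 → |·| = √(1000²+2500²) = √7250000 ≈ 2692.6, ∠ = arctan(2500/1000) ≈ 68.20°
pole (s+100): 100 + j2500 → |·| = √(100²+2500²) = √6260000 ≈ 2502, ∠ = arctan(2500/100) ≈ 87.71°
pole (s+147): 147 + j2500 → |·| = √(147²+2500²) = √6271609 ≈ 2504.3, ∠ = arctan(2500/147) ≈ 86.63°
pole at origin: |s| = 2500, ∠ = 90.00° (in denominator)
|L| = 1000 · 6.7652e+06 / 1.5664e+10 ≈ 0.43189
Gain = 20 log₁₀(0.43189) ≈ -7.29 dB
∠L = 152.49° − 264.34° = -111.85°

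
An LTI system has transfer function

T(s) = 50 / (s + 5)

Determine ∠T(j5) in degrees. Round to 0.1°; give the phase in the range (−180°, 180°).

-45.0°

Substitute s = j5:
Numerator: 50 = 50 + j0
Denominator: (j5) + 5 = 5 + j5
|N| = √(50² + 0²) ≈ 50, ∠N ≈ 0.00°
|D| = √(5² + 5²) ≈ 7.0711, ∠D ≈ 45.00°
∠T = 0.00° − 45.00° = -45.00°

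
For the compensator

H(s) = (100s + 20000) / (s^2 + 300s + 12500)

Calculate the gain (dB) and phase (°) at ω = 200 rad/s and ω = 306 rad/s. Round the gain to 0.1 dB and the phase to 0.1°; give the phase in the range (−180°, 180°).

ω = 200: -7.4 dB, -69.6°; ω = 306: -10.5 dB, -74.6°

Substitute s = j200:
Numerator: 100(j200) + 20000 = 20000 + j20000
Denominator: (j200)^2 + 300(j200) + 12500 = -27500 + j60000
|N| = √(20000² + 20000²) ≈ 28284, ∠N ≈ 45.00°
|D| = √(27500² + 60000²) ≈ 66002, ∠D ≈ 114.62°
|H| = 28284 / 66002 ≈ 0.42853
Gain = 20 log₁₀(0.42853) ≈ -7.36 dB
∠H = 45.00° − 114.62° = -69.62°

Substitute s = j306:
Numerator: 100(j306) + 20000 = 20000 + j30600
Denominator: (j306)^2 + 300(j306) + 12500 = -81136 + j91800
|N| = √(20000² + 30600²) ≈ 36556, ∠N ≈ 56.83°
|D| = √(81136² + 91800²) ≈ 1.2252e+05, ∠D ≈ 131.47°
|H| = 36556 / 1.2252e+05 ≈ 0.29837
Gain = 20 log₁₀(0.29837) ≈ -10.50 dB
∠H = 56.83° − 131.47° = -74.64°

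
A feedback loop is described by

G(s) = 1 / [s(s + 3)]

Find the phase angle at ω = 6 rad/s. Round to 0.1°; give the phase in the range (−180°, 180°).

At s = jω = j6:
pole (s+3): 3 + j6 → |·| = √(3²+6²) = √45 ≈ 6.7082, ∠ = arctan(6/3) ≈ 63.43°
pole at origin: |s| = 6, ∠ = 90.00° (in denominator)
∠G = 0.00° − 153.43° = -153.43°

-153.4°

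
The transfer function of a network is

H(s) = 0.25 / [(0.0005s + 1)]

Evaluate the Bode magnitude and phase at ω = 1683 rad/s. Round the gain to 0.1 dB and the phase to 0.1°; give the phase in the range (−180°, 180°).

-14.4 dB, -40.1°

At ω = 1683 rad/s:
pole (1 + j1683·0.0005) = 1 + j0.8415 → |·| ≈ 1.307, ∠ ≈ 40.08°
|H| = 0.25 · 1 / (1.307) ≈ 0.19128
Gain = 20 log₁₀(0.19128) ≈ -14.37 dB
∠H = (0°) − (40.08°) = -40.08°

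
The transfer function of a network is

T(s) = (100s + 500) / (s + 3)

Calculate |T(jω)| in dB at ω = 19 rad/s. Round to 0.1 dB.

Substitute s = j19:
Numerator: 100(j19) + 500 = 500 + j1900
Denominator: (j19) + 3 = 3 + j19
|N| = √(500² + 1900²) ≈ 1964.7, ∠N ≈ 75.26°
|D| = √(3² + 19²) ≈ 19.235, ∠D ≈ 81.03°
|T| = 1964.7 / 19.235 ≈ 102.14
Gain = 20 log₁₀(102.14) ≈ 40.18 dB

40.2 dB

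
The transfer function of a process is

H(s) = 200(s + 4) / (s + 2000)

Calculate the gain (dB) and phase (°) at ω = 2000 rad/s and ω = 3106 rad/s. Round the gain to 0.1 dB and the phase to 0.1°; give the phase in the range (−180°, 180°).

At s = jω = j2000:
zero (s+4): 4 + j2000 → |·| = √(4²+2000²) = √4000016 ≈ 2000, ∠ = arctan(2000/4) ≈ 89.89°
pole (s+2000): 2000 + j2000 → |·| = √(2000²+2000²) = √8000000 ≈ 2828.4, ∠ = arctan(2000/2000) ≈ 45.00°
|H| = 200 · 2000 / 2828.4 ≈ 141.42
Gain = 20 log₁₀(141.42) ≈ 43.01 dB
∠H = 89.89° − 45.00° = 44.89°

At s = jω = j3106:
zero (s+4): 4 + j3106 → |·| = √(4²+3106²) = √9647252 ≈ 3106, ∠ = arctan(3106/4) ≈ 89.93°
pole (s+2000): 2000 + j3106 → |·| = √(2000²+3106²) = √13647236 ≈ 3694.2, ∠ = arctan(3106/2000) ≈ 57.22°
|H| = 200 · 3106 / 3694.2 ≈ 168.16
Gain = 20 log₁₀(168.16) ≈ 44.51 dB
∠H = 89.93° − 57.22° = 32.71°

ω = 2000: 43.0 dB, 44.9°; ω = 3106: 44.5 dB, 32.7°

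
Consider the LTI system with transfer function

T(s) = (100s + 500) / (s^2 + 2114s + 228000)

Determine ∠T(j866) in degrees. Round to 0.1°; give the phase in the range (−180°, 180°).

-16.2°

Substitute s = j866:
Numerator: 100(j866) + 500 = 500 + j86600
Denominator: (j866)^2 + 2114(j866) + 228000 = -521956 + j1830724
|N| = √(500² + 86600²) ≈ 86601, ∠N ≈ 89.67°
|D| = √(521956² + 1830724²) ≈ 1.9037e+06, ∠D ≈ 105.91°
∠T = 89.67° − 105.91° = -16.24°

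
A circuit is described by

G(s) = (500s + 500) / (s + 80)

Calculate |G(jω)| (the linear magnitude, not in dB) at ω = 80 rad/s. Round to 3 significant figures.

Substitute s = j80:
Numerator: 500(j80) + 500 = 500 + j40000
Denominator: (j80) + 80 = 80 + j80
|N| = √(500² + 40000²) ≈ 40003, ∠N ≈ 89.28°
|D| = √(80² + 80²) ≈ 113.14, ∠D ≈ 45.00°
|G| = 40003 / 113.14 ≈ 353.57

354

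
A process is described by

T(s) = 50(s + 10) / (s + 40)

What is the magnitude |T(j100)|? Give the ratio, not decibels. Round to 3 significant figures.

46.7

At s = jω = j100:
zero (s+10): 10 + j100 → |·| = √(10²+100²) = √10100 ≈ 100.5, ∠ = arctan(100/10) ≈ 84.29°
pole (s+40): 40 + j100 → |·| = √(40²+100²) = √11600 ≈ 107.7, ∠ = arctan(100/40) ≈ 68.20°
|T| = 50 · 100.5 / 107.7 ≈ 46.657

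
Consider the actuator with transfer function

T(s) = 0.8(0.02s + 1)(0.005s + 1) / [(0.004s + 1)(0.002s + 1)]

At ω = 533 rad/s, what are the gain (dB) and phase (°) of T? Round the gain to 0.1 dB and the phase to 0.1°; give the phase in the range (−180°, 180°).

At ω = 533 rad/s:
zero (1 + j533·0.02) = 1 + j10.66 → |·| ≈ 10.707, ∠ ≈ 84.64°
zero (1 + j533·0.005) = 1 + j2.665 → |·| ≈ 2.8464, ∠ ≈ 69.43°
pole (1 + j533·0.004) = 1 + j2.132 → |·| ≈ 2.3549, ∠ ≈ 64.87°
pole (1 + j533·0.002) = 1 + j1.066 → |·| ≈ 1.4616, ∠ ≈ 46.83°
|T| = 0.8 · 10.707 · 2.8464 / (2.3549 · 1.4616) ≈ 7.0836
Gain = 20 log₁₀(7.0836) ≈ 17.01 dB
∠T = (84.64° + 69.43°) − (64.87° + 46.83°) = 42.37°

17.0 dB, 42.4°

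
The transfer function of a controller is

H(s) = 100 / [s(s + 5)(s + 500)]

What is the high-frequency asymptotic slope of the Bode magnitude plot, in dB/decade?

-60 dB/decade

Each pole contributes −20 dB/decade at high frequency; each zero contributes +20 dB/decade.
Net: 0 zero(s) − 3 pole(s) → -60 dB/decade.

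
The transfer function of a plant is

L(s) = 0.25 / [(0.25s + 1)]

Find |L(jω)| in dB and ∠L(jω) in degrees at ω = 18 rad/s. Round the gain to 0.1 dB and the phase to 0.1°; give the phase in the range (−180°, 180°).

At ω = 18 rad/s:
pole (1 + j18·0.25) = 1 + j4.5 → |·| ≈ 4.6098, ∠ ≈ 77.47°
|L| = 0.25 · 1 / (4.6098) ≈ 0.054232
Gain = 20 log₁₀(0.054232) ≈ -25.31 dB
∠L = (0°) − (77.47°) = -77.47°

-25.3 dB, -77.5°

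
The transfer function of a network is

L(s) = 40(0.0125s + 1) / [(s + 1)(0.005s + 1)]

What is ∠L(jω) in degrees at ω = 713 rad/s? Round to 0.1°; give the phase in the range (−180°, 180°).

At ω = 713 rad/s:
zero (1 + j713·0.0125) = 1 + j8.9125 → |·| ≈ 8.9684, ∠ ≈ 83.60°
pole (1 + j713·1) = 1 + j713 → |·| ≈ 713, ∠ ≈ 89.92°
pole (1 + j713·0.005) = 1 + j3.565 → |·| ≈ 3.7026, ∠ ≈ 74.33°
∠L = (83.60°) − (89.92° + 74.33°) = -80.65°

-80.7°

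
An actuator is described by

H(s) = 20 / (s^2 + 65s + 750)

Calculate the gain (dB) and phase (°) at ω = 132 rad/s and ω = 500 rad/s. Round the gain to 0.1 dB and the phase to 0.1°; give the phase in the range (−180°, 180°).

ω = 132: -59.4 dB, -152.8°; ω = 500: -82.0 dB, -172.6°

Substitute s = j132:
Numerator: 20 = 20 + j0
Denominator: (j132)^2 + 65(j132) + 750 = -16674 + j8580
|N| = √(20² + 0²) ≈ 20, ∠N ≈ 0.00°
|D| = √(16674² + 8580²) ≈ 18752, ∠D ≈ 152.77°
|H| = 20 / 18752 ≈ 0.0010666
Gain = 20 log₁₀(0.0010666) ≈ -59.44 dB
∠H = 0.00° − 152.77° = -152.77°

Substitute s = j500:
Numerator: 20 = 20 + j0
Denominator: (j500)^2 + 65(j500) + 750 = -249250 + j32500
|N| = √(20² + 0²) ≈ 20, ∠N ≈ 0.00°
|D| = √(249250² + 32500²) ≈ 2.5136e+05, ∠D ≈ 172.57°
|H| = 20 / 2.5136e+05 ≈ 7.9567e-05
Gain = 20 log₁₀(7.9567e-05) ≈ -81.99 dB
∠H = 0.00° − 172.57° = -172.57°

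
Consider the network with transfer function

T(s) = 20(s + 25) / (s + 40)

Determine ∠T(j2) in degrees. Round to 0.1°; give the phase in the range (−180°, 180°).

At s = jω = j2:
zero (s+25): 25 + j2 → |·| = √(25²+2²) = √629 ≈ 25.08, ∠ = arctan(2/25) ≈ 4.57°
pole (s+40): 40 + j2 → |·| = √(40²+2²) = √1604 ≈ 40.05, ∠ = arctan(2/40) ≈ 2.86°
∠T = 4.57° − 2.86° = 1.71°

1.7°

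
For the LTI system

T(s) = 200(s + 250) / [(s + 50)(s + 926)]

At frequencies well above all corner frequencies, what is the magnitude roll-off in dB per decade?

-20 dB/decade

Each pole contributes −20 dB/decade at high frequency; each zero contributes +20 dB/decade.
Net: 1 zero(s) − 2 pole(s) → -20 dB/decade.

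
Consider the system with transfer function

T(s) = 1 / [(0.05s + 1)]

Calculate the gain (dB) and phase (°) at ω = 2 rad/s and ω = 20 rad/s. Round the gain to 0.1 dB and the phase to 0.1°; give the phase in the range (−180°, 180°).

ω = 2: -0.0 dB, -5.7°; ω = 20: -3.0 dB, -45.0°

At ω = 2 rad/s:
pole (1 + j2·0.05) = 1 + j0.1 → |·| ≈ 1.005, ∠ ≈ 5.71°
|T| = 1 · 1 / (1.005) ≈ 0.99502
Gain = 20 log₁₀(0.99502) ≈ -0.04 dB
∠T = (0°) − (5.71°) = -5.71°

At ω = 20 rad/s:
pole (1 + j20·0.05) = 1 + j1 → |·| ≈ 1.4142, ∠ ≈ 45.00°
|T| = 1 · 1 / (1.4142) ≈ 0.70711
Gain = 20 log₁₀(0.70711) ≈ -3.01 dB
∠T = (0°) − (45.00°) = -45.00°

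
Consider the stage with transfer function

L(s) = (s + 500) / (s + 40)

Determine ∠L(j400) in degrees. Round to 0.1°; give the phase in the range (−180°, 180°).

-45.6°

At s = jω = j400:
zero (s+500): 500 + j400 → |·| = √(500²+400²) = √410000 ≈ 640.31, ∠ = arctan(400/500) ≈ 38.66°
pole (s+40): 40 + j400 → |·| = √(40²+400²) = √161600 ≈ 402, ∠ = arctan(400/40) ≈ 84.29°
∠L = 38.66° − 84.29° = -45.63°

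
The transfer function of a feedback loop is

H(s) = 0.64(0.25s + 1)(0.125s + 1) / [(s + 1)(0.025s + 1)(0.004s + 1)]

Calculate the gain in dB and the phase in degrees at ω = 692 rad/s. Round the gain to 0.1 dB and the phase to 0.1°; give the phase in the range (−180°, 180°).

At ω = 692 rad/s:
zero (1 + j692·0.25) = 1 + j173 → |·| ≈ 173, ∠ ≈ 89.67°
zero (1 + j692·0.125) = 1 + j86.5 → |·| ≈ 86.506, ∠ ≈ 89.34°
pole (1 + j692·1) = 1 + j692 → |·| ≈ 692, ∠ ≈ 89.92°
pole (1 + j692·0.025) = 1 + j17.3 → |·| ≈ 17.329, ∠ ≈ 86.69°
pole (1 + j692·0.004) = 1 + j2.768 → |·| ≈ 2.9431, ∠ ≈ 70.14°
|H| = 0.64 · 173 · 86.506 / (692 · 17.329 · 2.9431) ≈ 0.27139
Gain = 20 log₁₀(0.27139) ≈ -11.33 dB
∠H = (89.67° + 89.34°) − (89.92° + 86.69° + 70.14°) = -67.74°

-11.3 dB, -67.7°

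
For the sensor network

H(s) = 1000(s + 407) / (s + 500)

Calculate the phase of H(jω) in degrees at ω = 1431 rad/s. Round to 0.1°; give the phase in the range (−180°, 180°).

3.4°

At s = jω = j1431:
zero (s+407): 407 + j1431 → |·| = √(407²+1431²) = √2213410 ≈ 1487.8, ∠ = arctan(1431/407) ≈ 74.12°
pole (s+500): 500 + j1431 → |·| = √(500²+1431²) = √2297761 ≈ 1515.8, ∠ = arctan(1431/500) ≈ 70.74°
∠H = 74.12° − 70.74° = 3.38°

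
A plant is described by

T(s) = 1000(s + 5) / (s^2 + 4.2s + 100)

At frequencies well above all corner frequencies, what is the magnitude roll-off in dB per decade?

Each pole contributes −20 dB/decade at high frequency; each zero contributes +20 dB/decade.
Net: 1 zero(s) − 2 pole(s) → -20 dB/decade.

-20 dB/decade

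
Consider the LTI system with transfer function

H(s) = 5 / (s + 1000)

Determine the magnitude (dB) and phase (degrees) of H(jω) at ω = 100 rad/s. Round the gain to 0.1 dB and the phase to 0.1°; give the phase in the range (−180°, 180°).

At s = jω = j100:
pole (s+1000): 1000 + j100 → |·| = √(1000²+100²) = √1010000 ≈ 1005, ∠ = arctan(100/1000) ≈ 5.71°
|H| = 5 / 1005 ≈ 0.0049751
Gain = 20 log₁₀(0.0049751) ≈ -46.06 dB
∠H = 0.00° − 5.71° = -5.71°

-46.1 dB, -5.7°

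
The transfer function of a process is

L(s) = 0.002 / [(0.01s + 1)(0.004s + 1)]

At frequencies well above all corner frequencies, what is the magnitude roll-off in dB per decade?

Each pole contributes −20 dB/decade at high frequency; each zero contributes +20 dB/decade.
Net: 0 zero(s) − 2 pole(s) → -40 dB/decade.

-40 dB/decade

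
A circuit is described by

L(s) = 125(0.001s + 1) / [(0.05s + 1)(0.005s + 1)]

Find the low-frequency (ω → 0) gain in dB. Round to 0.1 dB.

L(0) = 125 · 1 / 1 = 125
20 log₁₀(125) ≈ 41.94 dB

41.9 dB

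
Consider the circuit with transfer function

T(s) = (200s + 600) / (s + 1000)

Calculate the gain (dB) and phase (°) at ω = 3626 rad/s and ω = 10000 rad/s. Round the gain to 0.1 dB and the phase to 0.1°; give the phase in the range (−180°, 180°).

ω = 3626: 45.7 dB, 15.4°; ω = 10000: 46.0 dB, 5.7°

Substitute s = j3626:
Numerator: 200(j3626) + 600 = 600 + j725200
Denominator: (j3626) + 1000 = 1000 + j3626
|N| = √(600² + 725200²) ≈ 7.252e+05, ∠N ≈ 89.95°
|D| = √(1000² + 3626²) ≈ 3761.4, ∠D ≈ 74.58°
|T| = 7.252e+05 / 3761.4 ≈ 192.8
Gain = 20 log₁₀(192.8) ≈ 45.70 dB
∠T = 89.95° − 74.58° = 15.37°

Substitute s = j10000:
Numerator: 200(j10000) + 600 = 600 + j2000000
Denominator: (j10000) + 1000 = 1000 + j10000
|N| = √(600² + 2000000²) ≈ 2e+06, ∠N ≈ 89.98°
|D| = √(1000² + 10000²) ≈ 10050, ∠D ≈ 84.29°
|T| = 2e+06 / 10050 ≈ 199
Gain = 20 log₁₀(199) ≈ 45.98 dB
∠T = 89.98° − 84.29° = 5.69°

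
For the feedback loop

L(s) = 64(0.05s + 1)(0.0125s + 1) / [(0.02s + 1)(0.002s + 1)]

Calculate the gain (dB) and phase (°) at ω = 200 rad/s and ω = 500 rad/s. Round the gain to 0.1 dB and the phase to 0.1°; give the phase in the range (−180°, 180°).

At ω = 200 rad/s:
zero (1 + j200·0.05) = 1 + j10 → |·| ≈ 10.05, ∠ ≈ 84.29°
zero (1 + j200·0.0125) = 1 + j2.5 → |·| ≈ 2.6926, ∠ ≈ 68.20°
pole (1 + j200·0.02) = 1 + j4 → |·| ≈ 4.1231, ∠ ≈ 75.96°
pole (1 + j200·0.002) = 1 + j0.4 → |·| ≈ 1.077, ∠ ≈ 21.80°
|L| = 64 · 10.05 · 2.6926 / (4.1231 · 1.077) ≈ 390.01
Gain = 20 log₁₀(390.01) ≈ 51.82 dB
∠L = (84.29° + 68.20°) − (75.96° + 21.80°) = 54.73°

At ω = 500 rad/s:
zero (1 + j500·0.05) = 1 + j25 → |·| ≈ 25.02, ∠ ≈ 87.71°
zero (1 + j500·0.0125) = 1 + j6.25 → |·| ≈ 6.3295, ∠ ≈ 80.91°
pole (1 + j500·0.02) = 1 + j10 → |·| ≈ 10.05, ∠ ≈ 84.29°
pole (1 + j500·0.002) = 1 + j1 → |·| ≈ 1.4142, ∠ ≈ 45.00°
|L| = 64 · 25.02 · 6.3295 / (10.05 · 1.4142) ≈ 713.12
Gain = 20 log₁₀(713.12) ≈ 57.06 dB
∠L = (87.71° + 80.91°) − (84.29° + 45.00°) = 39.33°

ω = 200: 51.8 dB, 54.7°; ω = 500: 57.1 dB, 39.3°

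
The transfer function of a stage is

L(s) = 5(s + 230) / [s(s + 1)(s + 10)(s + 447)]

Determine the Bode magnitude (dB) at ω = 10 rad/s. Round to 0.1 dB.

At s = jω = j10:
zero (s+230): 230 + j10 → |·| = √(230²+10²) = √53000 ≈ 230.22, ∠ = arctan(10/230) ≈ 2.49°
pole (s+1): 1 + j10 → |·| = √(1²+10²) = √101 ≈ 10.05, ∠ = arctan(10/1) ≈ 84.29°
pole (s+10): 10 + j10 → |·| = √(10²+10²) = √200 ≈ 14.142, ∠ = arctan(10/10) ≈ 45.00°
pole (s+447): 447 + j10 → |·| = √(447²+10²) = √199909 ≈ 447.11, ∠ = arctan(10/447) ≈ 1.28°
pole at origin: |s| = 10, ∠ = 90.00° (in denominator)
|L| = 5 · 230.22 / 6.3546e+05 ≈ 0.0018114
Gain = 20 log₁₀(0.0018114) ≈ -54.84 dB

-54.8 dB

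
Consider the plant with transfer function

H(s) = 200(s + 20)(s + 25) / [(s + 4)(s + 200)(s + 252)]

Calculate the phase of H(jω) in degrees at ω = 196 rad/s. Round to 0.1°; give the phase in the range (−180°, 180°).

-4.2°

At s = jω = j196:
zero (s+20): 20 + j196 → |·| = √(20²+196²) = √38816 ≈ 197.02, ∠ = arctan(196/20) ≈ 84.17°
zero (s+25): 25 + j196 → |·| = √(25²+196²) = √39041 ≈ 197.59, ∠ = arctan(196/25) ≈ 82.73°
pole (s+4): 4 + j196 → |·| = √(4²+196²) = √38432 ≈ 196.04, ∠ = arctan(196/4) ≈ 88.83°
pole (s+200): 200 + j196 → |·| = √(200²+196²) = √78416 ≈ 280.03, ∠ = arctan(196/200) ≈ 44.42°
pole (s+252): 252 + j196 → |·| = √(252²+196²) = √101920 ≈ 319.25, ∠ = arctan(196/252) ≈ 37.87°
∠H = 166.90° − 171.12° = -4.22°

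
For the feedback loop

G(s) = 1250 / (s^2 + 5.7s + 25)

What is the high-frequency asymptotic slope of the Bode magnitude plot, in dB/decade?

-40 dB/decade

Each pole contributes −20 dB/decade at high frequency; each zero contributes +20 dB/decade.
Net: 0 zero(s) − 2 pole(s) → -40 dB/decade.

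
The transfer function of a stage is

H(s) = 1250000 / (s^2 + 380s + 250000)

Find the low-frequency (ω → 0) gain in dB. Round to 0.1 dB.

H(0) = 1250000 / 250000 = 5
20 log₁₀(5) ≈ 13.98 dB

14.0 dB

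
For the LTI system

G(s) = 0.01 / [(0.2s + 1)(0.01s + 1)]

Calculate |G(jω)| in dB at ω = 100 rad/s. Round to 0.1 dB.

At ω = 100 rad/s:
pole (1 + j100·0.2) = 1 + j20 → |·| ≈ 20.025, ∠ ≈ 87.14°
pole (1 + j100·0.01) = 1 + j1 → |·| ≈ 1.4142, ∠ ≈ 45.00°
|G| = 0.01 · 1 / (20.025 · 1.4142) ≈ 0.00035312
Gain = 20 log₁₀(0.00035312) ≈ -69.04 dB

-69.0 dB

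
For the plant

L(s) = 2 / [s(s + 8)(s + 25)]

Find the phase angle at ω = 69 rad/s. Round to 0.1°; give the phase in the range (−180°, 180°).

At s = jω = j69:
pole (s+8): 8 + j69 → |·| = √(8²+69²) = √4825 ≈ 69.462, ∠ = arctan(69/8) ≈ 83.39°
pole (s+25): 25 + j69 → |·| = √(25²+69²) = √5386 ≈ 73.389, ∠ = arctan(69/25) ≈ 70.08°
pole at origin: |s| = 69, ∠ = 90.00° (in denominator)
∠L = 0.00° − 243.47° = -243.47° ≡ 116.53° (principal value)

116.5°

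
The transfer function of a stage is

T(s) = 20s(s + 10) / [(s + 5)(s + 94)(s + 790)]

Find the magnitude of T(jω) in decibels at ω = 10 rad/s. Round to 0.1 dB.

At s = jω = j10:
zero (s+10): 10 + j10 → |·| = √(10²+10²) = √200 ≈ 14.142, ∠ = arctan(10/10) ≈ 45.00°
zero at origin: s = j10 → |·| = 10, ∠ = 90.00°
pole (s+5): 5 + j10 → |·| = √(5²+10²) = √125 ≈ 11.18, ∠ = arctan(10/5) ≈ 63.43°
pole (s+94): 94 + j10 → |·| = √(94²+10²) = √8936 ≈ 94.53, ∠ = arctan(10/94) ≈ 6.07°
pole (s+790): 790 + j10 → |·| = √(790²+10²) = √624200 ≈ 790.06, ∠ = arctan(10/790) ≈ 0.73°
|T| = 20 · 141.42 / 8.3497e+05 ≈ 0.0033874
Gain = 20 log₁₀(0.0033874) ≈ -49.40 dB

-49.4 dB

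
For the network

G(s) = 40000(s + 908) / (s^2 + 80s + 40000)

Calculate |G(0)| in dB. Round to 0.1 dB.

59.2 dB

G(0) = 40000·908 / 40000 = 908
20 log₁₀(908) ≈ 59.16 dB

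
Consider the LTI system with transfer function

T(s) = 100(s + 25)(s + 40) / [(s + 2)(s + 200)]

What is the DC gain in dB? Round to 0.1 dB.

48.0 dB

T(0) = 100·25·40 / (2·200) = 250
20 log₁₀(250) ≈ 47.96 dB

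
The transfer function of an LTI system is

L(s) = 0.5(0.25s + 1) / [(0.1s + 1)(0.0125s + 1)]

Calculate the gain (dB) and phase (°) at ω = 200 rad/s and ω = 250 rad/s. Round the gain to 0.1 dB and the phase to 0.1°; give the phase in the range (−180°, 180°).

ω = 200: -6.7 dB, -66.5°; ω = 250: -8.4 dB, -70.9°

At ω = 200 rad/s:
zero (1 + j200·0.25) = 1 + j50 → |·| ≈ 50.01, ∠ ≈ 88.85°
pole (1 + j200·0.1) = 1 + j20 → |·| ≈ 20.025, ∠ ≈ 87.14°
pole (1 + j200·0.0125) = 1 + j2.5 → |·| ≈ 2.6926, ∠ ≈ 68.20°
|L| = 0.5 · 50.01 / (20.025 · 2.6926) ≈ 0.46375
Gain = 20 log₁₀(0.46375) ≈ -6.67 dB
∠L = (88.85°) − (87.14° + 68.20°) = -66.49°

At ω = 250 rad/s:
zero (1 + j250·0.25) = 1 + j62.5 → |·| ≈ 62.508, ∠ ≈ 89.08°
pole (1 + j250·0.1) = 1 + j25 → |·| ≈ 25.02, ∠ ≈ 87.71°
pole (1 + j250·0.0125) = 1 + j3.125 → |·| ≈ 3.2811, ∠ ≈ 72.26°
|L| = 0.5 · 62.508 / (25.02 · 3.2811) ≈ 0.38071
Gain = 20 log₁₀(0.38071) ≈ -8.39 dB
∠L = (89.08°) − (87.71° + 72.26°) = -70.89°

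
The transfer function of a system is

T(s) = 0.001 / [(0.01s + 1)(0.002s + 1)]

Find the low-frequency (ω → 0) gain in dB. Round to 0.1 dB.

T(0) = 0.001 · 1 / 1 = 0.001
20 log₁₀(0.001) ≈ -60.00 dB

-60.0 dB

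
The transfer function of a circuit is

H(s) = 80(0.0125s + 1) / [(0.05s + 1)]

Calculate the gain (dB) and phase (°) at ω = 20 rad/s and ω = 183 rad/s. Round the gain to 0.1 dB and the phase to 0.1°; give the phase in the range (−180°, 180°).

ω = 20: 35.3 dB, -31.0°; ω = 183: 26.7 dB, -17.4°

At ω = 20 rad/s:
zero (1 + j20·0.0125) = 1 + j0.25 → |·| ≈ 1.0308, ∠ ≈ 14.04°
pole (1 + j20·0.05) = 1 + j1 → |·| ≈ 1.4142, ∠ ≈ 45.00°
|H| = 80 · 1.0308 / (1.4142) ≈ 58.311
Gain = 20 log₁₀(58.311) ≈ 35.32 dB
∠H = (14.04°) − (45.00°) = -30.96°

At ω = 183 rad/s:
zero (1 + j183·0.0125) = 1 + j2.2875 → |·| ≈ 2.4965, ∠ ≈ 66.39°
pole (1 + j183·0.05) = 1 + j9.15 → |·| ≈ 9.2045, ∠ ≈ 83.76°
|H| = 80 · 2.4965 / (9.2045) ≈ 21.698
Gain = 20 log₁₀(21.698) ≈ 26.73 dB
∠H = (66.39°) − (83.76°) = -17.37°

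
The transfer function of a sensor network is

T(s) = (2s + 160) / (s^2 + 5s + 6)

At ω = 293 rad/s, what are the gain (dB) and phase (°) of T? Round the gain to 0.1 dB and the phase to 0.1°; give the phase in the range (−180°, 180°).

Substitute s = j293:
Numerator: 2(j293) + 160 = 160 + j586
Denominator: (j293)^2 + 5(j293) + 6 = -85843 + j1465
|N| = √(160² + 586²) ≈ 607.45, ∠N ≈ 74.73°
|D| = √(85843² + 1465²) ≈ 85855, ∠D ≈ 179.02°
|T| = 607.45 / 85855 ≈ 0.0070753
Gain = 20 log₁₀(0.0070753) ≈ -43.01 dB
∠T = 74.73° − 179.02° = -104.29°

-43.0 dB, -104.3°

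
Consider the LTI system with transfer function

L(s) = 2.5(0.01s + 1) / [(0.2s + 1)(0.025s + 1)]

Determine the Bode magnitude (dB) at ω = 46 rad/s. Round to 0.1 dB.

-14.2 dB

At ω = 46 rad/s:
zero (1 + j46·0.01) = 1 + j0.46 → |·| ≈ 1.1007, ∠ ≈ 24.70°
pole (1 + j46·0.2) = 1 + j9.2 → |·| ≈ 9.2542, ∠ ≈ 83.80°
pole (1 + j46·0.025) = 1 + j1.15 → |·| ≈ 1.524, ∠ ≈ 48.99°
|L| = 2.5 · 1.1007 / (9.2542 · 1.524) ≈ 0.19511
Gain = 20 log₁₀(0.19511) ≈ -14.19 dB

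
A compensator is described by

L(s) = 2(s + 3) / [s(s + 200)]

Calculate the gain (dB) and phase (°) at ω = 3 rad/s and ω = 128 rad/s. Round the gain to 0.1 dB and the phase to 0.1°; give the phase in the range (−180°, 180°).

ω = 3: -37.0 dB, -45.9°; ω = 128: -41.5 dB, -34.0°

At s = jω = j3:
zero (s+3): 3 + j3 → |·| = √(3²+3²) = √18 ≈ 4.2426, ∠ = arctan(3/3) ≈ 45.00°
pole (s+200): 200 + j3 → |·| = √(200²+3²) = √40009 ≈ 200.02, ∠ = arctan(3/200) ≈ 0.86°
pole at origin: |s| = 3, ∠ = 90.00° (in denominator)
|L| = 2 · 4.2426 / 600.06 ≈ 0.014141
Gain = 20 log₁₀(0.014141) ≈ -36.99 dB
∠L = 45.00° − 90.86° = -45.86°

At s = jω = j128:
zero (s+3): 3 + j128 → |·| = √(3²+128²) = √16393 ≈ 128.04, ∠ = arctan(128/3) ≈ 88.66°
pole (s+200): 200 + j128 → |·| = √(200²+128²) = √56384 ≈ 237.45, ∠ = arctan(128/200) ≈ 32.62°
pole at origin: |s| = 128, ∠ = 90.00° (in denominator)
|L| = 2 · 128.04 / 30394 ≈ 0.0084253
Gain = 20 log₁₀(0.0084253) ≈ -41.49 dB
∠L = 88.66° − 122.62° = -33.96°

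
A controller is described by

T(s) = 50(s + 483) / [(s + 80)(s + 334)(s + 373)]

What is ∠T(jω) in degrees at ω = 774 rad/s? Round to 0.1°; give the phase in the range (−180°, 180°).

At s = jω = j774:
zero (s+483): 483 + j774 → |·| = √(483²+774²) = √832365 ≈ 912.34, ∠ = arctan(774/483) ≈ 58.03°
pole (s+80): 80 + j774 → |·| = √(80²+774²) = √605476 ≈ 778.12, ∠ = arctan(774/80) ≈ 84.10°
pole (s+334): 334 + j774 → |·| = √(334²+774²) = √710632 ≈ 842.99, ∠ = arctan(774/334) ≈ 66.66°
pole (s+373): 373 + j774 → |·| = √(373²+774²) = √738205 ≈ 859.19, ∠ = arctan(774/373) ≈ 64.27°
∠T = 58.03° − 215.03° = -157.00°

-157.0°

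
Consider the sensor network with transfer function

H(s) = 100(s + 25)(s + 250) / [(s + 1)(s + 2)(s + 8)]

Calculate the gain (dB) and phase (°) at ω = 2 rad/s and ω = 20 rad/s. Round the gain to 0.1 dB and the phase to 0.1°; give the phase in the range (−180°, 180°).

ω = 2: 81.6 dB, -117.4°; ω = 20: 39.3 dB, 163.6°

At s = jω = j2:
zero (s+25): 25 + j2 → |·| = √(25²+2²) = √629 ≈ 25.08, ∠ = arctan(2/25) ≈ 4.57°
zero (s+250): 250 + j2 → |·| = √(250²+2²) = √62504 ≈ 250.01, ∠ = arctan(2/250) ≈ 0.46°
pole (s+1): 1 + j2 → |·| = √(1²+2²) = √5 ≈ 2.2361, ∠ = arctan(2/1) ≈ 63.43°
pole (s+2): 2 + j2 → |·| = √(2²+2²) = √8 ≈ 2.8284, ∠ = arctan(2/2) ≈ 45.00°
pole (s+8): 8 + j2 → |·| = √(8²+2²) = √68 ≈ 8.2462, ∠ = arctan(2/8) ≈ 14.04°
|H| = 100 · 6270.3 / 52.154 ≈ 12023
Gain = 20 log₁₀(12023) ≈ 81.60 dB
∠H = 5.03° − 122.47° = -117.44°

At s = jω = j20:
zero (s+25): 25 + j20 → |·| = √(25²+20²) = √1025 ≈ 32.016, ∠ = arctan(20/25) ≈ 38.66°
zero (s+250): 250 + j20 → |·| = √(250²+20²) = √62900 ≈ 250.8, ∠ = arctan(20/250) ≈ 4.57°
pole (s+1): 1 + j20 → |·| = √(1²+20²) = √401 ≈ 20.025, ∠ = arctan(20/1) ≈ 87.14°
pole (s+2): 2 + j20 → |·| = √(2²+20²) = √404 ≈ 20.1, ∠ = arctan(20/2) ≈ 84.29°
pole (s+8): 8 + j20 → |·| = √(8²+20²) = √464 ≈ 21.541, ∠ = arctan(20/8) ≈ 68.20°
|H| = 100 · 8029.6 / 8670.3 ≈ 92.61
Gain = 20 log₁₀(92.61) ≈ 39.33 dB
∠H = 43.23° − 239.63° = -196.40° ≡ 163.60° (principal value)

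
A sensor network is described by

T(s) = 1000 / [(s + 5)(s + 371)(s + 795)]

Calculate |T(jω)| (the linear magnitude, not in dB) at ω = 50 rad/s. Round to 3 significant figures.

6.67e-05

At s = jω = j50:
pole (s+5): 5 + j50 → |·| = √(5²+50²) = √2525 ≈ 50.249, ∠ = arctan(50/5) ≈ 84.29°
pole (s+371): 371 + j50 → |·| = √(371²+50²) = √140141 ≈ 374.35, ∠ = arctan(50/371) ≈ 7.68°
pole (s+795): 795 + j50 → |·| = √(795²+50²) = √634525 ≈ 796.57, ∠ = arctan(50/795) ≈ 3.60°
|T| = 1000 / 1.4984e+07 ≈ 6.6738e-05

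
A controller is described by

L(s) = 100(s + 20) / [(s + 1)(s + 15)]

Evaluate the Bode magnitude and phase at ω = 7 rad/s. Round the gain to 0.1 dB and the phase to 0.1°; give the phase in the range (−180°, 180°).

At s = jω = j7:
zero (s+20): 20 + j7 → |·| = √(20²+7²) = √449 ≈ 21.19, ∠ = arctan(7/20) ≈ 19.29°
pole (s+1): 1 + j7 → |·| = √(1²+7²) = √50 ≈ 7.0711, ∠ = arctan(7/1) ≈ 81.87°
pole (s+15): 15 + j7 → |·| = √(15²+7²) = √274 ≈ 16.553, ∠ = arctan(7/15) ≈ 25.02°
|L| = 100 · 21.19 / 117.05 ≈ 18.103
Gain = 20 log₁₀(18.103) ≈ 25.16 dB
∠L = 19.29° − 106.89° = -87.60°

25.2 dB, -87.6°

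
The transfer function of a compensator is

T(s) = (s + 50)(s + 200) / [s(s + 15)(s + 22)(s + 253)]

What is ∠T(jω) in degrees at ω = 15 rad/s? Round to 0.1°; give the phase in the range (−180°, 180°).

-151.7°

At s = jω = j15:
zero (s+50): 50 + j15 → |·| = √(50²+15²) = √2725 ≈ 52.202, ∠ = arctan(15/50) ≈ 16.70°
zero (s+200): 200 + j15 → |·| = √(200²+15²) = √40225 ≈ 200.56, ∠ = arctan(15/200) ≈ 4.29°
pole (s+15): 15 + j15 → |·| = √(15²+15²) = √450 ≈ 21.213, ∠ = arctan(15/15) ≈ 45.00°
pole (s+22): 22 + j15 → |·| = √(22²+15²) = √709 ≈ 26.627, ∠ = arctan(15/22) ≈ 34.29°
pole (s+253): 253 + j15 → |·| = √(253²+15²) = √64234 ≈ 253.44, ∠ = arctan(15/253) ≈ 3.39°
pole at origin: |s| = 15, ∠ = 90.00° (in denominator)
∠T = 20.99° − 172.68° = -151.69°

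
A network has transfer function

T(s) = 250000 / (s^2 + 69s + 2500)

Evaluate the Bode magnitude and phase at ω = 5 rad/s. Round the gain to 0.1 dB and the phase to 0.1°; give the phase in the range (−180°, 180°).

At s = jω = j5:
quadratic: (j5)² + 69·j5 + 2500 = 2475 + j345 → |·| ≈ 2498.9, ∠ ≈ 7.94°
|T| = 250000 / 2498.9 ≈ 100.04
Gain = 20 log₁₀(100.04) ≈ 40.00 dB
∠T = 0.00° − 7.94° = -7.94°

40.0 dB, -7.9°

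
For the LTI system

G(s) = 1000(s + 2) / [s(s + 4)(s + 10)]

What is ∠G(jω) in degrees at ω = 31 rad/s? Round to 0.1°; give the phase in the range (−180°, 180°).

At s = jω = j31:
zero (s+2): 2 + j31 → |·| = √(2²+31²) = √965 ≈ 31.064, ∠ = arctan(31/2) ≈ 86.31°
pole (s+4): 4 + j31 → |·| = √(4²+31²) = √977 ≈ 31.257, ∠ = arctan(31/4) ≈ 82.65°
pole (s+10): 10 + j31 → |·| = √(10²+31²) = √1061 ≈ 32.573, ∠ = arctan(31/10) ≈ 72.12°
pole at origin: |s| = 31, ∠ = 90.00° (in denominator)
∠G = 86.31° − 244.77° = -158.46°

-158.5°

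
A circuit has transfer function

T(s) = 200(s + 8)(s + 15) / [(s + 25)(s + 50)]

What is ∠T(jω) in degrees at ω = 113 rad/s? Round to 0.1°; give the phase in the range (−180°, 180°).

At s = jω = j113:
zero (s+8): 8 + j113 → |·| = √(8²+113²) = √12833 ≈ 113.28, ∠ = arctan(113/8) ≈ 85.95°
zero (s+15): 15 + j113 → |·| = √(15²+113²) = √12994 ≈ 113.99, ∠ = arctan(113/15) ≈ 82.44°
pole (s+25): 25 + j113 → |·| = √(25²+113²) = √13394 ≈ 115.73, ∠ = arctan(113/25) ≈ 77.52°
pole (s+50): 50 + j113 → |·| = √(50²+113²) = √15269 ≈ 123.57, ∠ = arctan(113/50) ≈ 66.13°
∠T = 168.39° − 143.65° = 24.74°

24.7°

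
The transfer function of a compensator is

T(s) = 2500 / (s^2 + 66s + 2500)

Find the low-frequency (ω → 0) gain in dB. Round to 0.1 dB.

0.0 dB

T(0) = 2500 / 2500 = 1
20 log₁₀(1) ≈ 0.00 dB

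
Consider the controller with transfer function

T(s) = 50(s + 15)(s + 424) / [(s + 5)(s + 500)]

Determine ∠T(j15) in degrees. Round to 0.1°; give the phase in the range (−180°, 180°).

At s = jω = j15:
zero (s+15): 15 + j15 → |·| = √(15²+15²) = √450 ≈ 21.213, ∠ = arctan(15/15) ≈ 45.00°
zero (s+424): 424 + j15 → |·| = √(424²+15²) = √180001 ≈ 424.27, ∠ = arctan(15/424) ≈ 2.03°
pole (s+5): 5 + j15 → |·| = √(5²+15²) = √250 ≈ 15.811, ∠ = arctan(15/5) ≈ 71.57°
pole (s+500): 500 + j15 → |·| = √(500²+15²) = √250225 ≈ 500.22, ∠ = arctan(15/500) ≈ 1.72°
∠T = 47.03° − 73.29° = -26.26°

-26.3°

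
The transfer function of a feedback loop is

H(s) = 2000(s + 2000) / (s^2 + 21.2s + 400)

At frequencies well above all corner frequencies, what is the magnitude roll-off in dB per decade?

Each pole contributes −20 dB/decade at high frequency; each zero contributes +20 dB/decade.
Net: 1 zero(s) − 2 pole(s) → -20 dB/decade.

-20 dB/decade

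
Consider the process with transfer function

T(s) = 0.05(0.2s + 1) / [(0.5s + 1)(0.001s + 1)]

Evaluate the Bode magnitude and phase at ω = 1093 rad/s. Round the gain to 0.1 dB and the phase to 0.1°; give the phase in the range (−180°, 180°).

At ω = 1093 rad/s:
zero (1 + j1093·0.2) = 1 + j218.6 → |·| ≈ 218.6, ∠ ≈ 89.74°
pole (1 + j1093·0.5) = 1 + j546.5 → |·| ≈ 546.5, ∠ ≈ 89.90°
pole (1 + j1093·0.001) = 1 + j1.093 → |·| ≈ 1.4814, ∠ ≈ 47.54°
|T| = 0.05 · 218.6 / (546.5 · 1.4814) ≈ 0.013501
Gain = 20 log₁₀(0.013501) ≈ -37.39 dB
∠T = (89.74°) − (89.90° + 47.54°) = -47.70°

-37.4 dB, -47.7°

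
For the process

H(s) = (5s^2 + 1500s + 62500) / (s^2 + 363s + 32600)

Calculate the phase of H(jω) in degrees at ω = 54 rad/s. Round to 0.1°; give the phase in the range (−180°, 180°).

26.0°

Substitute s = j54:
Numerator: 5(j54)^2 + 1500(j54) + 62500 = 47920 + j81000
Denominator: (j54)^2 + 363(j54) + 32600 = 29684 + j19602
|N| = √(47920² + 81000²) ≈ 94113, ∠N ≈ 59.39°
|D| = √(29684² + 19602²) ≈ 35572, ∠D ≈ 33.44°
∠H = 59.39° − 33.44° = 25.95°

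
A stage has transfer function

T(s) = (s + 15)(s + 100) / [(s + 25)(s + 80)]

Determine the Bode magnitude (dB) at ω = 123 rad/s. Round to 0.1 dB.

0.6 dB

At s = jω = j123:
zero (s+15): 15 + j123 → |·| = √(15²+123²) = √15354 ≈ 123.91, ∠ = arctan(123/15) ≈ 83.05°
zero (s+100): 100 + j123 → |·| = √(100²+123²) = √25129 ≈ 158.52, ∠ = arctan(123/100) ≈ 50.89°
pole (s+25): 25 + j123 → |·| = √(25²+123²) = √15754 ≈ 125.51, ∠ = arctan(123/25) ≈ 78.51°
pole (s+80): 80 + j123 → |·| = √(80²+123²) = √21529 ≈ 146.73, ∠ = arctan(123/80) ≈ 56.96°
|T| = 1 · 19642 / 18416 ≈ 1.0666
Gain = 20 log₁₀(1.0666) ≈ 0.56 dB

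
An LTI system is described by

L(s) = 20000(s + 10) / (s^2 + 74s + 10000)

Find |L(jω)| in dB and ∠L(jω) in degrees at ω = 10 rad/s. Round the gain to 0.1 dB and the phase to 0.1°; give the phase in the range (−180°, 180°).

29.1 dB, 40.7°

At s = jω = j10:
zero (s+10): 10 + j10 → |·| = √(10²+10²) = √200 ≈ 14.142, ∠ = arctan(10/10) ≈ 45.00°
quadratic: (j10)² + 74·j10 + 10000 = 9900 + j740 → |·| ≈ 9927.6, ∠ ≈ 4.27°
|L| = 20000 · 14.142 / 9927.6 ≈ 28.49
Gain = 20 log₁₀(28.49) ≈ 29.09 dB
∠L = 45.00° − 4.27° = 40.73°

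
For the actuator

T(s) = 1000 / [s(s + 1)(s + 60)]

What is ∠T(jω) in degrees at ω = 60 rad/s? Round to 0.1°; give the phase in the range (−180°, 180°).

At s = jω = j60:
pole (s+1): 1 + j60 → |·| = √(1²+60²) = √3601 ≈ 60.008, ∠ = arctan(60/1) ≈ 89.05°
pole (s+60): 60 + j60 → |·| = √(60²+60²) = √7200 ≈ 84.853, ∠ = arctan(60/60) ≈ 45.00°
pole at origin: |s| = 60, ∠ = 90.00° (in denominator)
∠T = 0.00° − 224.05° = -224.05° ≡ 135.95° (principal value)

136.0°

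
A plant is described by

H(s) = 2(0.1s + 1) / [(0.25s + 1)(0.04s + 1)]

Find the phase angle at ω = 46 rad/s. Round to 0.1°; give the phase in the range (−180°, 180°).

At ω = 46 rad/s:
zero (1 + j46·0.1) = 1 + j4.6 → |·| ≈ 4.7074, ∠ ≈ 77.74°
pole (1 + j46·0.25) = 1 + j11.5 → |·| ≈ 11.543, ∠ ≈ 85.03°
pole (1 + j46·0.04) = 1 + j1.84 → |·| ≈ 2.0942, ∠ ≈ 61.48°
∠H = (77.74°) − (85.03° + 61.48°) = -68.77°

-68.8°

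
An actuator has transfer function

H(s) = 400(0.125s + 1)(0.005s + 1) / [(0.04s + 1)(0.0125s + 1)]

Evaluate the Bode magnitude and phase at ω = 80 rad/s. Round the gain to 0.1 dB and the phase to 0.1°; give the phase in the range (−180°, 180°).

At ω = 80 rad/s:
zero (1 + j80·0.125) = 1 + j10 → |·| ≈ 10.05, ∠ ≈ 84.29°
zero (1 + j80·0.005) = 1 + j0.4 → |·| ≈ 1.077, ∠ ≈ 21.80°
pole (1 + j80·0.04) = 1 + j3.2 → |·| ≈ 3.3526, ∠ ≈ 72.65°
pole (1 + j80·0.0125) = 1 + j1 → |·| ≈ 1.4142, ∠ ≈ 45.00°
|H| = 400 · 10.05 · 1.077 / (3.3526 · 1.4142) ≈ 913.16
Gain = 20 log₁₀(913.16) ≈ 59.21 dB
∠H = (84.29° + 21.80°) − (72.65° + 45.00°) = -11.56°

59.2 dB, -11.6°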